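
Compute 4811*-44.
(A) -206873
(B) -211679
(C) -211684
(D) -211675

4811 * -44 = -211684
C) -211684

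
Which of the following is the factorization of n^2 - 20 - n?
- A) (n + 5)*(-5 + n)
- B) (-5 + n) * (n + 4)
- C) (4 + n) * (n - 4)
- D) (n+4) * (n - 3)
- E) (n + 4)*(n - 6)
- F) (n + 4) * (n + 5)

We need to factor n^2 - 20 - n.
The factored form is (-5 + n) * (n + 4).
B) (-5 + n) * (n + 4)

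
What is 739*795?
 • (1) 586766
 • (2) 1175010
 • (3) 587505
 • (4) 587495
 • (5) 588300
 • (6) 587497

739 * 795 = 587505
3) 587505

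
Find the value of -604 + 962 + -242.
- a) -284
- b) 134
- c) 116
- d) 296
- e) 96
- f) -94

First: -604 + 962 = 358
Then: 358 + -242 = 116
c) 116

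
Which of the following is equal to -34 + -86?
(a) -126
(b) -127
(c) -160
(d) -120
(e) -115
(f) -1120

-34 + -86 = -120
d) -120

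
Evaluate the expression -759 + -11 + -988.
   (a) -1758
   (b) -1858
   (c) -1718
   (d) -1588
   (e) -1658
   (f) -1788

First: -759 + -11 = -770
Then: -770 + -988 = -1758
a) -1758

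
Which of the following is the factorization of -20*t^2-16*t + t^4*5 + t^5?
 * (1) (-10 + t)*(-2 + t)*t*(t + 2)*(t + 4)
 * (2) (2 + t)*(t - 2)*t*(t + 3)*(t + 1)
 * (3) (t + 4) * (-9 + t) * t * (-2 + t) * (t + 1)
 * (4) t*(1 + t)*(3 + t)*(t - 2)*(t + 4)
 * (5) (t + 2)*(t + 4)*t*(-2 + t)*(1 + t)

We need to factor -20*t^2-16*t + t^4*5 + t^5.
The factored form is (t + 2)*(t + 4)*t*(-2 + t)*(1 + t).
5) (t + 2)*(t + 4)*t*(-2 + t)*(1 + t)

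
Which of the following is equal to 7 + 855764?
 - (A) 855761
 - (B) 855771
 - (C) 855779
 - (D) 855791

7 + 855764 = 855771
B) 855771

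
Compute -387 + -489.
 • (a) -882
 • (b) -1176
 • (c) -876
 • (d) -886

-387 + -489 = -876
c) -876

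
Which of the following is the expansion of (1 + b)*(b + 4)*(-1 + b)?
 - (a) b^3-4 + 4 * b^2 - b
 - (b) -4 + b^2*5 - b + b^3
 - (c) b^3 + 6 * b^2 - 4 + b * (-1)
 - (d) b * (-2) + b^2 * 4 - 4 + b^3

Expanding (1 + b)*(b + 4)*(-1 + b):
= b^3-4 + 4 * b^2 - b
a) b^3-4 + 4 * b^2 - b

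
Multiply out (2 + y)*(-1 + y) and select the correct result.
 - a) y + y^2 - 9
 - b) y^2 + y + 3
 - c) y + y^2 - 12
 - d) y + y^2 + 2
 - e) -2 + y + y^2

Expanding (2 + y)*(-1 + y):
= -2 + y + y^2
e) -2 + y + y^2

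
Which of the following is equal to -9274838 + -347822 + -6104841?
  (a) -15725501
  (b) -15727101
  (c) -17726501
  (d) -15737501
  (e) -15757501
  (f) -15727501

First: -9274838 + -347822 = -9622660
Then: -9622660 + -6104841 = -15727501
f) -15727501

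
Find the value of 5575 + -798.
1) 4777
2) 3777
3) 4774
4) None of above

5575 + -798 = 4777
1) 4777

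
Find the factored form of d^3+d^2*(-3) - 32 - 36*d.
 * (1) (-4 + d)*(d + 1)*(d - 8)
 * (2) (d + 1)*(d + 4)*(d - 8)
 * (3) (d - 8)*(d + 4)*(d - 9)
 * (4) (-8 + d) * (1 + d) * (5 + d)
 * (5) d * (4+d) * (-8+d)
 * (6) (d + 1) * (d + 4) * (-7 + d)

We need to factor d^3+d^2*(-3) - 32 - 36*d.
The factored form is (d + 1)*(d + 4)*(d - 8).
2) (d + 1)*(d + 4)*(d - 8)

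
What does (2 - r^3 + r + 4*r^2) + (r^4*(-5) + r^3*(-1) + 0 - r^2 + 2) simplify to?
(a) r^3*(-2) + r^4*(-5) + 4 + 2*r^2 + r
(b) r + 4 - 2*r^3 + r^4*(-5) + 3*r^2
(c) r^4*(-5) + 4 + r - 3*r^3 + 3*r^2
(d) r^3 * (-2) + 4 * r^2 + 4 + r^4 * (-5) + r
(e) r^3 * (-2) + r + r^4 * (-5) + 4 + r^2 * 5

Adding the polynomials and combining like terms:
(2 - r^3 + r + 4*r^2) + (r^4*(-5) + r^3*(-1) + 0 - r^2 + 2)
= r + 4 - 2*r^3 + r^4*(-5) + 3*r^2
b) r + 4 - 2*r^3 + r^4*(-5) + 3*r^2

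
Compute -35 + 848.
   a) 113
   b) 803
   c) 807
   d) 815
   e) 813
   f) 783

-35 + 848 = 813
e) 813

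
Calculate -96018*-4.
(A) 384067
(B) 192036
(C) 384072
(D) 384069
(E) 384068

-96018 * -4 = 384072
C) 384072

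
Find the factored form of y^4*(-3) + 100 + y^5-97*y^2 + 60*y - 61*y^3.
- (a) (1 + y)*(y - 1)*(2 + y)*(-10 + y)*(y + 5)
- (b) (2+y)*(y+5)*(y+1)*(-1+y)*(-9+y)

We need to factor y^4*(-3) + 100 + y^5-97*y^2 + 60*y - 61*y^3.
The factored form is (1 + y)*(y - 1)*(2 + y)*(-10 + y)*(y + 5).
a) (1 + y)*(y - 1)*(2 + y)*(-10 + y)*(y + 5)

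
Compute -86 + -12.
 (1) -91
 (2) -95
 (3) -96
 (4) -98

-86 + -12 = -98
4) -98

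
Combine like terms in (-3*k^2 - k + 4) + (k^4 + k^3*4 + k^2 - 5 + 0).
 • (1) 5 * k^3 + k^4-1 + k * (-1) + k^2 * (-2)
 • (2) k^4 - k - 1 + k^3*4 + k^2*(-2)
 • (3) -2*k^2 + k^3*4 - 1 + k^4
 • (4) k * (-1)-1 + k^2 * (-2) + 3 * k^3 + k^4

Adding the polynomials and combining like terms:
(-3*k^2 - k + 4) + (k^4 + k^3*4 + k^2 - 5 + 0)
= k^4 - k - 1 + k^3*4 + k^2*(-2)
2) k^4 - k - 1 + k^3*4 + k^2*(-2)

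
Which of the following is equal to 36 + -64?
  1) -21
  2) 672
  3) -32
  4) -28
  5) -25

36 + -64 = -28
4) -28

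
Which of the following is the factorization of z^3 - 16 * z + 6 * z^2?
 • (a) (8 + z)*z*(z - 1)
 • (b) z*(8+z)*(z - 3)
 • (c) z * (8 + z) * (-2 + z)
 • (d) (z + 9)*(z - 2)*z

We need to factor z^3 - 16 * z + 6 * z^2.
The factored form is z * (8 + z) * (-2 + z).
c) z * (8 + z) * (-2 + z)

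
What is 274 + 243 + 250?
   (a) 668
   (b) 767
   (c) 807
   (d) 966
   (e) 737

First: 274 + 243 = 517
Then: 517 + 250 = 767
b) 767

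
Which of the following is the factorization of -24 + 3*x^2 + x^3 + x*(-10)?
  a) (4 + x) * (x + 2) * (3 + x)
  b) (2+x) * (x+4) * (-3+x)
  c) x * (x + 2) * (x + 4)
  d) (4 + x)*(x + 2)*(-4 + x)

We need to factor -24 + 3*x^2 + x^3 + x*(-10).
The factored form is (2+x) * (x+4) * (-3+x).
b) (2+x) * (x+4) * (-3+x)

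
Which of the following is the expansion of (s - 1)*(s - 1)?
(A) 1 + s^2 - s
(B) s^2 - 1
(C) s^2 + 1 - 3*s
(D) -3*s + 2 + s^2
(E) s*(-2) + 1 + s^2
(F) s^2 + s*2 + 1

Expanding (s - 1)*(s - 1):
= s*(-2) + 1 + s^2
E) s*(-2) + 1 + s^2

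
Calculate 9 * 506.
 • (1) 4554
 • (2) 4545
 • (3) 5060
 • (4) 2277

9 * 506 = 4554
1) 4554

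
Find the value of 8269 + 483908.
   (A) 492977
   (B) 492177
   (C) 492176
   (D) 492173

8269 + 483908 = 492177
B) 492177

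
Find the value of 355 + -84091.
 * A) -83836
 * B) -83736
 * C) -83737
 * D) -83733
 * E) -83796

355 + -84091 = -83736
B) -83736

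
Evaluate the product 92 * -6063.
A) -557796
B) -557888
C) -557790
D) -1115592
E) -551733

92 * -6063 = -557796
A) -557796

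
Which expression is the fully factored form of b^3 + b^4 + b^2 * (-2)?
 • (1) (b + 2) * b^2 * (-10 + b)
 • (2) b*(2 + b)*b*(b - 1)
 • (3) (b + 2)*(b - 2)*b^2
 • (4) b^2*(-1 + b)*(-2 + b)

We need to factor b^3 + b^4 + b^2 * (-2).
The factored form is b*(2 + b)*b*(b - 1).
2) b*(2 + b)*b*(b - 1)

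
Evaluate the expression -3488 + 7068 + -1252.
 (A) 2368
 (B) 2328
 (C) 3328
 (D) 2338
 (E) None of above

First: -3488 + 7068 = 3580
Then: 3580 + -1252 = 2328
B) 2328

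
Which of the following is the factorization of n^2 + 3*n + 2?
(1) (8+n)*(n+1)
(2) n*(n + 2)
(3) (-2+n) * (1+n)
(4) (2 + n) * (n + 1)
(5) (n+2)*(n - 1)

We need to factor n^2 + 3*n + 2.
The factored form is (2 + n) * (n + 1).
4) (2 + n) * (n + 1)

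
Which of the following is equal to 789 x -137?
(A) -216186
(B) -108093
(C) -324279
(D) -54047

789 * -137 = -108093
B) -108093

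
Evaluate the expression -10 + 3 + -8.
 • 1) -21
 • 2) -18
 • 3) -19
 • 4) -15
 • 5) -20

First: -10 + 3 = -7
Then: -7 + -8 = -15
4) -15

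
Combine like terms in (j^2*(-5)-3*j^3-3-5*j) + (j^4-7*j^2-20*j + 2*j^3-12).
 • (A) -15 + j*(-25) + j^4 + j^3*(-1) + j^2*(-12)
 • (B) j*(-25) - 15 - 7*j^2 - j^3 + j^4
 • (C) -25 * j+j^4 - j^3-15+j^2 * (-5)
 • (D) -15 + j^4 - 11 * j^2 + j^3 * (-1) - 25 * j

Adding the polynomials and combining like terms:
(j^2*(-5) - 3*j^3 - 3 - 5*j) + (j^4 - 7*j^2 - 20*j + 2*j^3 - 12)
= -15 + j*(-25) + j^4 + j^3*(-1) + j^2*(-12)
A) -15 + j*(-25) + j^4 + j^3*(-1) + j^2*(-12)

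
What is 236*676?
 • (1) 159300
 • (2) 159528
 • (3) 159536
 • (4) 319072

236 * 676 = 159536
3) 159536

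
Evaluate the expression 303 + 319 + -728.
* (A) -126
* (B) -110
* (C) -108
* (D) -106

First: 303 + 319 = 622
Then: 622 + -728 = -106
D) -106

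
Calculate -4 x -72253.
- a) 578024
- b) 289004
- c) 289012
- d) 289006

-4 * -72253 = 289012
c) 289012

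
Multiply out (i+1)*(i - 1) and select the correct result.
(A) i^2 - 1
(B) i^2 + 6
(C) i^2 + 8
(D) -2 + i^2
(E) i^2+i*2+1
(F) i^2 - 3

Expanding (i+1)*(i - 1):
= i^2 - 1
A) i^2 - 1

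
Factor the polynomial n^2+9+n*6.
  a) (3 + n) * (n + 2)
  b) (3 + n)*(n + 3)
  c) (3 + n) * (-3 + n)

We need to factor n^2+9+n*6.
The factored form is (3 + n)*(n + 3).
b) (3 + n)*(n + 3)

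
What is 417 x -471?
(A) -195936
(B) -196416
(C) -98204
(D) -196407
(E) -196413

417 * -471 = -196407
D) -196407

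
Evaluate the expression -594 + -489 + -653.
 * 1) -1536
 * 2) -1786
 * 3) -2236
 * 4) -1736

First: -594 + -489 = -1083
Then: -1083 + -653 = -1736
4) -1736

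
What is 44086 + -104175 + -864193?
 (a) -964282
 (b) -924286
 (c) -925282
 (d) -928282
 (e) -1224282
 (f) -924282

First: 44086 + -104175 = -60089
Then: -60089 + -864193 = -924282
f) -924282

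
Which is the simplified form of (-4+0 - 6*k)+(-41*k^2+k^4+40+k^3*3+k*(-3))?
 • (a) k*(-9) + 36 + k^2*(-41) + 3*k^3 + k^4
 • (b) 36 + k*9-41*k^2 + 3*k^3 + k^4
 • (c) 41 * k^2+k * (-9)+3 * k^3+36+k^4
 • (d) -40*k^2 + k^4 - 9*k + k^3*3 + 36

Adding the polynomials and combining like terms:
(-4 + 0 - 6*k) + (-41*k^2 + k^4 + 40 + k^3*3 + k*(-3))
= k*(-9) + 36 + k^2*(-41) + 3*k^3 + k^4
a) k*(-9) + 36 + k^2*(-41) + 3*k^3 + k^4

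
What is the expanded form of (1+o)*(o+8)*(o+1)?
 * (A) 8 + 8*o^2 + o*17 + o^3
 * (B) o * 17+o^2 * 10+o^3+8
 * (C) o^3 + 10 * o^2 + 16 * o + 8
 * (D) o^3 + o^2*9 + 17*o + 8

Expanding (1+o)*(o+8)*(o+1):
= o * 17+o^2 * 10+o^3+8
B) o * 17+o^2 * 10+o^3+8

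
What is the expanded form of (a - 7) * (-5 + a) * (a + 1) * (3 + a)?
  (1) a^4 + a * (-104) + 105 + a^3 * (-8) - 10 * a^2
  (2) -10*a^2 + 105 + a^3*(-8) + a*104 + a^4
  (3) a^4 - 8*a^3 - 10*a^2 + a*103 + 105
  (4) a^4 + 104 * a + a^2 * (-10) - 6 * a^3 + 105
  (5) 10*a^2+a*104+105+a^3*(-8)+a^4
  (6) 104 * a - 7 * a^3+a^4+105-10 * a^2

Expanding (a - 7) * (-5 + a) * (a + 1) * (3 + a):
= -10*a^2 + 105 + a^3*(-8) + a*104 + a^4
2) -10*a^2 + 105 + a^3*(-8) + a*104 + a^4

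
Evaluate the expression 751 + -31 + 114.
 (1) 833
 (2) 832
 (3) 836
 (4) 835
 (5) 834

First: 751 + -31 = 720
Then: 720 + 114 = 834
5) 834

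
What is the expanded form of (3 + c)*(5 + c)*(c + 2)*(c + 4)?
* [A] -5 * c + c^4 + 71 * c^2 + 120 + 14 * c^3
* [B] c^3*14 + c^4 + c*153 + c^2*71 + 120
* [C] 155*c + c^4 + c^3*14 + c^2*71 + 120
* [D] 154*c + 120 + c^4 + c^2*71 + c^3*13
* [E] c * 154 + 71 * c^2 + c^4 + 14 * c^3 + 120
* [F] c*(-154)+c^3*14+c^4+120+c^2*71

Expanding (3 + c)*(5 + c)*(c + 2)*(c + 4):
= c * 154 + 71 * c^2 + c^4 + 14 * c^3 + 120
E) c * 154 + 71 * c^2 + c^4 + 14 * c^3 + 120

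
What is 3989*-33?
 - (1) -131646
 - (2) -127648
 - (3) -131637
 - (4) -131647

3989 * -33 = -131637
3) -131637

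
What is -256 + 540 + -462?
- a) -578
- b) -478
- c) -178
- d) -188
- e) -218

First: -256 + 540 = 284
Then: 284 + -462 = -178
c) -178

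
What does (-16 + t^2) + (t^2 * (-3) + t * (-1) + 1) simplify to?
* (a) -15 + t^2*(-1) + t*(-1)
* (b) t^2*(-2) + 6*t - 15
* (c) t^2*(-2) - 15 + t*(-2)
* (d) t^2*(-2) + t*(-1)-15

Adding the polynomials and combining like terms:
(-16 + t^2) + (t^2*(-3) + t*(-1) + 1)
= t^2*(-2) + t*(-1)-15
d) t^2*(-2) + t*(-1)-15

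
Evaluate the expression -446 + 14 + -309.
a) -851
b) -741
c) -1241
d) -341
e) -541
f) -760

First: -446 + 14 = -432
Then: -432 + -309 = -741
b) -741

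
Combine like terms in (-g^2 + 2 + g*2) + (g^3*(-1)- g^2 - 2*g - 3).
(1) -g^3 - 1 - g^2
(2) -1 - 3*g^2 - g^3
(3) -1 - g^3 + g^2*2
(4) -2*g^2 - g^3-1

Adding the polynomials and combining like terms:
(-g^2 + 2 + g*2) + (g^3*(-1) - g^2 - 2*g - 3)
= -2*g^2 - g^3-1
4) -2*g^2 - g^3-1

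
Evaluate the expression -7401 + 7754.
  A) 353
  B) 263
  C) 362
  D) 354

-7401 + 7754 = 353
A) 353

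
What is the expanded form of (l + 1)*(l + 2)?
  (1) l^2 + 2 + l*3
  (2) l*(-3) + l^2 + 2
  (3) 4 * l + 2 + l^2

Expanding (l + 1)*(l + 2):
= l^2 + 2 + l*3
1) l^2 + 2 + l*3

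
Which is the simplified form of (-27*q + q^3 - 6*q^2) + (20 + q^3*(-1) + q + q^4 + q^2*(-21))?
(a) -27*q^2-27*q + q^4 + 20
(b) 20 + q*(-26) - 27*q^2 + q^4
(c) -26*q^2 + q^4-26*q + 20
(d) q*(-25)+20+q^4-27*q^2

Adding the polynomials and combining like terms:
(-27*q + q^3 - 6*q^2) + (20 + q^3*(-1) + q + q^4 + q^2*(-21))
= 20 + q*(-26) - 27*q^2 + q^4
b) 20 + q*(-26) - 27*q^2 + q^4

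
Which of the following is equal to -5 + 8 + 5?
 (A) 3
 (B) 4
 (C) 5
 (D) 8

First: -5 + 8 = 3
Then: 3 + 5 = 8
D) 8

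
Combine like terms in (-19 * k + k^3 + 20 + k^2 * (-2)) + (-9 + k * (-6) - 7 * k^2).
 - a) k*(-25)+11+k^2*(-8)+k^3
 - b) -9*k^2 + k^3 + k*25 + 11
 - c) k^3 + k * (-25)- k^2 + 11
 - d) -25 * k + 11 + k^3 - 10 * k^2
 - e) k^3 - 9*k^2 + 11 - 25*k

Adding the polynomials and combining like terms:
(-19*k + k^3 + 20 + k^2*(-2)) + (-9 + k*(-6) - 7*k^2)
= k^3 - 9*k^2 + 11 - 25*k
e) k^3 - 9*k^2 + 11 - 25*k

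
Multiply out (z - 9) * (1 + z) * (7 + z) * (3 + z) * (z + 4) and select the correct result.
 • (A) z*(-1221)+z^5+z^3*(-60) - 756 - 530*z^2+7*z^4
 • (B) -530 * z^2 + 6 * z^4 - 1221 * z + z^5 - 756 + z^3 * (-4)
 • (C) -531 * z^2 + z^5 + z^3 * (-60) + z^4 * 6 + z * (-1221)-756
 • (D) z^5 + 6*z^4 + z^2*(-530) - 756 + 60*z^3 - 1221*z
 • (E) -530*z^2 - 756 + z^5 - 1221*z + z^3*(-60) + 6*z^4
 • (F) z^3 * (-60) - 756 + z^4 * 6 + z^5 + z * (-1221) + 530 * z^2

Expanding (z - 9) * (1 + z) * (7 + z) * (3 + z) * (z + 4):
= -530*z^2 - 756 + z^5 - 1221*z + z^3*(-60) + 6*z^4
E) -530*z^2 - 756 + z^5 - 1221*z + z^3*(-60) + 6*z^4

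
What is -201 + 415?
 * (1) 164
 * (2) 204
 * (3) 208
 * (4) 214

-201 + 415 = 214
4) 214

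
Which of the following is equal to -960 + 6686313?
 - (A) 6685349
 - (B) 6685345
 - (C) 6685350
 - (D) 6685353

-960 + 6686313 = 6685353
D) 6685353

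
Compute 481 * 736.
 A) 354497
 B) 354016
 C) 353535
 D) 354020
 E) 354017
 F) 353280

481 * 736 = 354016
B) 354016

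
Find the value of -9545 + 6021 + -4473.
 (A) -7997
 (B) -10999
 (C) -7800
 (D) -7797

First: -9545 + 6021 = -3524
Then: -3524 + -4473 = -7997
A) -7997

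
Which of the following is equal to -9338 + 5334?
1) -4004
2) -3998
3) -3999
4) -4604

-9338 + 5334 = -4004
1) -4004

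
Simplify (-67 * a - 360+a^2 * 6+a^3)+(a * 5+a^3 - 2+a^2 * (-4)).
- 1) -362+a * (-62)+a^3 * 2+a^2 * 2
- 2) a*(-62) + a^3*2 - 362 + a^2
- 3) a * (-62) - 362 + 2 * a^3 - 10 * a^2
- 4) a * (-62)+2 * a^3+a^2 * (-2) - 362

Adding the polynomials and combining like terms:
(-67*a - 360 + a^2*6 + a^3) + (a*5 + a^3 - 2 + a^2*(-4))
= -362+a * (-62)+a^3 * 2+a^2 * 2
1) -362+a * (-62)+a^3 * 2+a^2 * 2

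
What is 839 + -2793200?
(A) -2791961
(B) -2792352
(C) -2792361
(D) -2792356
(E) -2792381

839 + -2793200 = -2792361
C) -2792361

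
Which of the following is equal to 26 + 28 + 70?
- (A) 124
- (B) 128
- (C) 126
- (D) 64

First: 26 + 28 = 54
Then: 54 + 70 = 124
A) 124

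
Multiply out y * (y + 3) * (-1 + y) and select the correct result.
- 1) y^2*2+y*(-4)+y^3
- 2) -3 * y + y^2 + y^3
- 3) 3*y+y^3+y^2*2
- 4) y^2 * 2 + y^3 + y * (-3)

Expanding y * (y + 3) * (-1 + y):
= y^2 * 2 + y^3 + y * (-3)
4) y^2 * 2 + y^3 + y * (-3)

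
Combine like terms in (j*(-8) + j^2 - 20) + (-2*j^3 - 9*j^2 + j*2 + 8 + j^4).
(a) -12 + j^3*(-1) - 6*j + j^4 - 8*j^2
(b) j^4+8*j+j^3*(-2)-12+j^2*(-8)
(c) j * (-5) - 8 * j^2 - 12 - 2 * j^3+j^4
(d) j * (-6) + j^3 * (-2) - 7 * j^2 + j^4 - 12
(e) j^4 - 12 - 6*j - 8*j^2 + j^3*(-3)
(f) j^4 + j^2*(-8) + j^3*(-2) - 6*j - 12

Adding the polynomials and combining like terms:
(j*(-8) + j^2 - 20) + (-2*j^3 - 9*j^2 + j*2 + 8 + j^4)
= j^4 + j^2*(-8) + j^3*(-2) - 6*j - 12
f) j^4 + j^2*(-8) + j^3*(-2) - 6*j - 12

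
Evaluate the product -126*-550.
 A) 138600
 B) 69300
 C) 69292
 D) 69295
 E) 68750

-126 * -550 = 69300
B) 69300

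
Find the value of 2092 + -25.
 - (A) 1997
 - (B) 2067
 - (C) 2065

2092 + -25 = 2067
B) 2067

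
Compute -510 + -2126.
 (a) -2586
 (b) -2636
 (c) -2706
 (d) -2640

-510 + -2126 = -2636
b) -2636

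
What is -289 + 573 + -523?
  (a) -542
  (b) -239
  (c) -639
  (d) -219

First: -289 + 573 = 284
Then: 284 + -523 = -239
b) -239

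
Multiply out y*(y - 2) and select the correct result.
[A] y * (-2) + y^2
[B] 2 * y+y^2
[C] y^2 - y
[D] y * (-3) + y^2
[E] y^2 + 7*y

Expanding y*(y - 2):
= y * (-2) + y^2
A) y * (-2) + y^2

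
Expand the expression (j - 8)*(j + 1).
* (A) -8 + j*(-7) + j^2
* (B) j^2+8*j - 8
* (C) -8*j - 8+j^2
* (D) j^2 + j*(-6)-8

Expanding (j - 8)*(j + 1):
= -8 + j*(-7) + j^2
A) -8 + j*(-7) + j^2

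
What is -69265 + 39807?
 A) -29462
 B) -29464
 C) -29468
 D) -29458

-69265 + 39807 = -29458
D) -29458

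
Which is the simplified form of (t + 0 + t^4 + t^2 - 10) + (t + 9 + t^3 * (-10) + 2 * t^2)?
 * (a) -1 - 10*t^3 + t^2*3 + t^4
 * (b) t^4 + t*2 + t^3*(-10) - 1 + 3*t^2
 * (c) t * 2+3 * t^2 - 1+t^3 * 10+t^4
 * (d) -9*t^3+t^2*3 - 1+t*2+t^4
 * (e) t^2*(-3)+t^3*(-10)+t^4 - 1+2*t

Adding the polynomials and combining like terms:
(t + 0 + t^4 + t^2 - 10) + (t + 9 + t^3*(-10) + 2*t^2)
= t^4 + t*2 + t^3*(-10) - 1 + 3*t^2
b) t^4 + t*2 + t^3*(-10) - 1 + 3*t^2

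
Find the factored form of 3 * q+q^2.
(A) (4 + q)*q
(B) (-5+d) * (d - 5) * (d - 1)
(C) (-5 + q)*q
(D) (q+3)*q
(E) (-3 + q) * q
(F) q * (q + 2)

We need to factor 3 * q+q^2.
The factored form is (q+3)*q.
D) (q+3)*q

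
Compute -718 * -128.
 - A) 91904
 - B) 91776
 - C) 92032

-718 * -128 = 91904
A) 91904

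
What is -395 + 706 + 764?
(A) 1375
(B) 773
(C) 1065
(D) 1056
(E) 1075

First: -395 + 706 = 311
Then: 311 + 764 = 1075
E) 1075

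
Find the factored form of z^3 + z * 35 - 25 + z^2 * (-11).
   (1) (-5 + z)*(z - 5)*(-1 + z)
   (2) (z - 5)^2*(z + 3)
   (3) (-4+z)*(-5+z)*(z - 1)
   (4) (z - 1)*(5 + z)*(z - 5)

We need to factor z^3 + z * 35 - 25 + z^2 * (-11).
The factored form is (-5 + z)*(z - 5)*(-1 + z).
1) (-5 + z)*(z - 5)*(-1 + z)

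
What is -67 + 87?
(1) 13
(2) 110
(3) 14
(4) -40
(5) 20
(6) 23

-67 + 87 = 20
5) 20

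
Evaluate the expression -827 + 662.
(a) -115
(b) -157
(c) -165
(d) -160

-827 + 662 = -165
c) -165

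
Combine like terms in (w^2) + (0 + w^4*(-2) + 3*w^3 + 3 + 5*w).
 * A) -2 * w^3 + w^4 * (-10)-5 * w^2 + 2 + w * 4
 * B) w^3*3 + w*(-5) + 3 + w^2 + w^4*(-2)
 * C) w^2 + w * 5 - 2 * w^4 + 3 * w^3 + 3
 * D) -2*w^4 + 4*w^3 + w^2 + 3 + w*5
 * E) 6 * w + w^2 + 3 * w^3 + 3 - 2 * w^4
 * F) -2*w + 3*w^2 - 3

Adding the polynomials and combining like terms:
(w^2) + (0 + w^4*(-2) + 3*w^3 + 3 + 5*w)
= w^2 + w * 5 - 2 * w^4 + 3 * w^3 + 3
C) w^2 + w * 5 - 2 * w^4 + 3 * w^3 + 3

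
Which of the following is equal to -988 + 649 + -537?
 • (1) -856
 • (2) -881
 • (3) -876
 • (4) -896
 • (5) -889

First: -988 + 649 = -339
Then: -339 + -537 = -876
3) -876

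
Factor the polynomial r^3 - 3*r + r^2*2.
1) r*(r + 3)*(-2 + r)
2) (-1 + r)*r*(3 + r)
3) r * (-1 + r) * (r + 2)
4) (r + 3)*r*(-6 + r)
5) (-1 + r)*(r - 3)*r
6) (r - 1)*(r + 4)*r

We need to factor r^3 - 3*r + r^2*2.
The factored form is (-1 + r)*r*(3 + r).
2) (-1 + r)*r*(3 + r)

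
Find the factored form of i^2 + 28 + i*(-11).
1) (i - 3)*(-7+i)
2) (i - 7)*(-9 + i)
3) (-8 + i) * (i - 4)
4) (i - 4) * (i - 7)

We need to factor i^2 + 28 + i*(-11).
The factored form is (i - 4) * (i - 7).
4) (i - 4) * (i - 7)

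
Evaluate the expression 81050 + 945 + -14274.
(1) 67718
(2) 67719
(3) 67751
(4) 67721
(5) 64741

First: 81050 + 945 = 81995
Then: 81995 + -14274 = 67721
4) 67721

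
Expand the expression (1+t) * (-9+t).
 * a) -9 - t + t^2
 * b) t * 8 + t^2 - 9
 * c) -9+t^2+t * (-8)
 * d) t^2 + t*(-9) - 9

Expanding (1+t) * (-9+t):
= -9+t^2+t * (-8)
c) -9+t^2+t * (-8)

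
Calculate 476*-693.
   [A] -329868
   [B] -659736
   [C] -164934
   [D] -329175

476 * -693 = -329868
A) -329868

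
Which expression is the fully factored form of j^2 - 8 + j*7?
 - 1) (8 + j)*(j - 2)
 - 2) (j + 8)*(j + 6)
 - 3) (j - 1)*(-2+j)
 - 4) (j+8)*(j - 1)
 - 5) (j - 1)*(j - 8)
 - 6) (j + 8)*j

We need to factor j^2 - 8 + j*7.
The factored form is (j+8)*(j - 1).
4) (j+8)*(j - 1)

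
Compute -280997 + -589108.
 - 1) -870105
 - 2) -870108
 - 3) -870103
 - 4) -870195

-280997 + -589108 = -870105
1) -870105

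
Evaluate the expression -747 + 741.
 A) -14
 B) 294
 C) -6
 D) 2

-747 + 741 = -6
C) -6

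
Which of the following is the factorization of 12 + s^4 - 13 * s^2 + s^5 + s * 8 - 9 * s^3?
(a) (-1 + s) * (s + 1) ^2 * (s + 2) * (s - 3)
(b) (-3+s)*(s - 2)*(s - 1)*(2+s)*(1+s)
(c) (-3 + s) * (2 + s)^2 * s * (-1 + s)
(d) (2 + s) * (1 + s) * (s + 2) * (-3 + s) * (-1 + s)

We need to factor 12 + s^4 - 13 * s^2 + s^5 + s * 8 - 9 * s^3.
The factored form is (2 + s) * (1 + s) * (s + 2) * (-3 + s) * (-1 + s).
d) (2 + s) * (1 + s) * (s + 2) * (-3 + s) * (-1 + s)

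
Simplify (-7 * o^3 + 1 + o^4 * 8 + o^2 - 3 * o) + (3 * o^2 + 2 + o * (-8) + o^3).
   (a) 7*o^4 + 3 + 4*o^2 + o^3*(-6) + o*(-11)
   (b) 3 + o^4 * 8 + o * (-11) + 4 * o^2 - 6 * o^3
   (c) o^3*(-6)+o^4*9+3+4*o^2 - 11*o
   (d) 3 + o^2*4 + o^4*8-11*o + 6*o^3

Adding the polynomials and combining like terms:
(-7*o^3 + 1 + o^4*8 + o^2 - 3*o) + (3*o^2 + 2 + o*(-8) + o^3)
= 3 + o^4 * 8 + o * (-11) + 4 * o^2 - 6 * o^3
b) 3 + o^4 * 8 + o * (-11) + 4 * o^2 - 6 * o^3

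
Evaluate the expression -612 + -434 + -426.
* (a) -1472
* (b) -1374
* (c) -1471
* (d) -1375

First: -612 + -434 = -1046
Then: -1046 + -426 = -1472
a) -1472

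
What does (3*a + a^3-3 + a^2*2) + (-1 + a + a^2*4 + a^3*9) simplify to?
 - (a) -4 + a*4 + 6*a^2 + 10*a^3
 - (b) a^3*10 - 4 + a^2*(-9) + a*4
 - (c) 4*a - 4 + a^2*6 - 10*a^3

Adding the polynomials and combining like terms:
(3*a + a^3 - 3 + a^2*2) + (-1 + a + a^2*4 + a^3*9)
= -4 + a*4 + 6*a^2 + 10*a^3
a) -4 + a*4 + 6*a^2 + 10*a^3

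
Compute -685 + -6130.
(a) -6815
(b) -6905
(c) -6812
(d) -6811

-685 + -6130 = -6815
a) -6815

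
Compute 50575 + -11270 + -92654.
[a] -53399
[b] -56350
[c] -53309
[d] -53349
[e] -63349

First: 50575 + -11270 = 39305
Then: 39305 + -92654 = -53349
d) -53349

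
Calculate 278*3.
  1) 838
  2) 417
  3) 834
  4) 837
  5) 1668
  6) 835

278 * 3 = 834
3) 834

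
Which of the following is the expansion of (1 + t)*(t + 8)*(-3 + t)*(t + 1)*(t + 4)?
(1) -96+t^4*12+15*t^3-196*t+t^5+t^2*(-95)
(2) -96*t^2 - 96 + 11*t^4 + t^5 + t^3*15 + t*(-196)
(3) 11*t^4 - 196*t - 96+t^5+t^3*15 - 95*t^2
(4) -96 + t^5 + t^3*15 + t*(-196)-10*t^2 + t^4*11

Expanding (1 + t)*(t + 8)*(-3 + t)*(t + 1)*(t + 4):
= 11*t^4 - 196*t - 96+t^5+t^3*15 - 95*t^2
3) 11*t^4 - 196*t - 96+t^5+t^3*15 - 95*t^2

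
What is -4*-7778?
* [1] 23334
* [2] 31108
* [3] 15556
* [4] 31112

-4 * -7778 = 31112
4) 31112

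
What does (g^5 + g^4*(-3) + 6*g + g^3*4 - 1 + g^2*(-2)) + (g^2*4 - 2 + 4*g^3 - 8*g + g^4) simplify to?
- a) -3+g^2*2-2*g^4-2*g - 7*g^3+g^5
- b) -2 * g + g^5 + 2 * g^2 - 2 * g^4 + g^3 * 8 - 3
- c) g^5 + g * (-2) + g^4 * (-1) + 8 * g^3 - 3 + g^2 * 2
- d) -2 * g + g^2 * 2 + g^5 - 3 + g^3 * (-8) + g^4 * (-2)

Adding the polynomials and combining like terms:
(g^5 + g^4*(-3) + 6*g + g^3*4 - 1 + g^2*(-2)) + (g^2*4 - 2 + 4*g^3 - 8*g + g^4)
= -2 * g + g^5 + 2 * g^2 - 2 * g^4 + g^3 * 8 - 3
b) -2 * g + g^5 + 2 * g^2 - 2 * g^4 + g^3 * 8 - 3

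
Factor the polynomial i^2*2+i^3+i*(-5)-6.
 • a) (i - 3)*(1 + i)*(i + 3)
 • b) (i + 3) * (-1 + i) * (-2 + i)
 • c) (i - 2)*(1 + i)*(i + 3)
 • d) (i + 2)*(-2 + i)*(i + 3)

We need to factor i^2*2+i^3+i*(-5)-6.
The factored form is (i - 2)*(1 + i)*(i + 3).
c) (i - 2)*(1 + i)*(i + 3)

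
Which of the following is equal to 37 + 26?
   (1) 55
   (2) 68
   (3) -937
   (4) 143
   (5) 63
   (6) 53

37 + 26 = 63
5) 63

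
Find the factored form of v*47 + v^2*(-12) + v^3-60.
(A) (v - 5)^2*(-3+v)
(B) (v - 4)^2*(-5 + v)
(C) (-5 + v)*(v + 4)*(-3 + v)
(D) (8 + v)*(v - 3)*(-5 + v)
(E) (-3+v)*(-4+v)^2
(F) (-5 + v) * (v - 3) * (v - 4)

We need to factor v*47 + v^2*(-12) + v^3-60.
The factored form is (-5 + v) * (v - 3) * (v - 4).
F) (-5 + v) * (v - 3) * (v - 4)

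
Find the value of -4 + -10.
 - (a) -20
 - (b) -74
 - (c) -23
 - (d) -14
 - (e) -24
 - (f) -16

-4 + -10 = -14
d) -14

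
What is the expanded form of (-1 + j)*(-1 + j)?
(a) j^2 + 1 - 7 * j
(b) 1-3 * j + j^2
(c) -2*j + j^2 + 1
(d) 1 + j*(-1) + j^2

Expanding (-1 + j)*(-1 + j):
= -2*j + j^2 + 1
c) -2*j + j^2 + 1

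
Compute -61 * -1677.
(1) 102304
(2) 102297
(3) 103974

-61 * -1677 = 102297
2) 102297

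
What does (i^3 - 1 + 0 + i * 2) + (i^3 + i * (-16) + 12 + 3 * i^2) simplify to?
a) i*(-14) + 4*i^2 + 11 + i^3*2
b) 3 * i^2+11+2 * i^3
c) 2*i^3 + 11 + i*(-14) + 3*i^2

Adding the polynomials and combining like terms:
(i^3 - 1 + 0 + i*2) + (i^3 + i*(-16) + 12 + 3*i^2)
= 2*i^3 + 11 + i*(-14) + 3*i^2
c) 2*i^3 + 11 + i*(-14) + 3*i^2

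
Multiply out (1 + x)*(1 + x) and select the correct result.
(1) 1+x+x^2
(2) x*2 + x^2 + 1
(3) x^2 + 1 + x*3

Expanding (1 + x)*(1 + x):
= x*2 + x^2 + 1
2) x*2 + x^2 + 1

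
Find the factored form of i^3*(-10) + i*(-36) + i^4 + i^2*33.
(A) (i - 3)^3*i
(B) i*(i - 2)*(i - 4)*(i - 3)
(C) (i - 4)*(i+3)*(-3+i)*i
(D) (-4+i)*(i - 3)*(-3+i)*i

We need to factor i^3*(-10) + i*(-36) + i^4 + i^2*33.
The factored form is (-4+i)*(i - 3)*(-3+i)*i.
D) (-4+i)*(i - 3)*(-3+i)*i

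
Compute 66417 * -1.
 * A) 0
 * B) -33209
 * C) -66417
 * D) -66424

66417 * -1 = -66417
C) -66417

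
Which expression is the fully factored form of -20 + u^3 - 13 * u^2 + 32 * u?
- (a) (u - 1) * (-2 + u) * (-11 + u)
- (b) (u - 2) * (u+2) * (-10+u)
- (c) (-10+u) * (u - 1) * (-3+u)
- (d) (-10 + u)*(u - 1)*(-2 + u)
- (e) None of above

We need to factor -20 + u^3 - 13 * u^2 + 32 * u.
The factored form is (-10 + u)*(u - 1)*(-2 + u).
d) (-10 + u)*(u - 1)*(-2 + u)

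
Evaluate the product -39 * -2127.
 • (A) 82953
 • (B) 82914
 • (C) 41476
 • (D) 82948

-39 * -2127 = 82953
A) 82953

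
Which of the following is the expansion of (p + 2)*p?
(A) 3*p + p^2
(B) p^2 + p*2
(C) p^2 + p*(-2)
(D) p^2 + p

Expanding (p + 2)*p:
= p^2 + p*2
B) p^2 + p*2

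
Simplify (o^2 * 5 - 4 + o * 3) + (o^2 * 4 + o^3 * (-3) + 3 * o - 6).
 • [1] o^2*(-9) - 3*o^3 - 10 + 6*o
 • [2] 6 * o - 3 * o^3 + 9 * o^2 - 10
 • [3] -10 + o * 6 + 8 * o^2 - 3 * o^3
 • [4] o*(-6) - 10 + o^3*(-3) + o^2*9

Adding the polynomials and combining like terms:
(o^2*5 - 4 + o*3) + (o^2*4 + o^3*(-3) + 3*o - 6)
= 6 * o - 3 * o^3 + 9 * o^2 - 10
2) 6 * o - 3 * o^3 + 9 * o^2 - 10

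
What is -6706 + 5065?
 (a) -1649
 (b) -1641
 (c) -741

-6706 + 5065 = -1641
b) -1641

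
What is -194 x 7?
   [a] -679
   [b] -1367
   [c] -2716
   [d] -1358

-194 * 7 = -1358
d) -1358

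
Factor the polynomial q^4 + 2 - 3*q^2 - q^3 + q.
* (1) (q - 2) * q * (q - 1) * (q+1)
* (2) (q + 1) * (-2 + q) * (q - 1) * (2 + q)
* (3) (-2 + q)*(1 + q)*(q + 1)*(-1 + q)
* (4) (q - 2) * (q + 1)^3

We need to factor q^4 + 2 - 3*q^2 - q^3 + q.
The factored form is (-2 + q)*(1 + q)*(q + 1)*(-1 + q).
3) (-2 + q)*(1 + q)*(q + 1)*(-1 + q)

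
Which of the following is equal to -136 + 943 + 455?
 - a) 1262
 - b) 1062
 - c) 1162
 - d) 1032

First: -136 + 943 = 807
Then: 807 + 455 = 1262
a) 1262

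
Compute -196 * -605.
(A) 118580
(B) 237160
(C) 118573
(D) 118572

-196 * -605 = 118580
A) 118580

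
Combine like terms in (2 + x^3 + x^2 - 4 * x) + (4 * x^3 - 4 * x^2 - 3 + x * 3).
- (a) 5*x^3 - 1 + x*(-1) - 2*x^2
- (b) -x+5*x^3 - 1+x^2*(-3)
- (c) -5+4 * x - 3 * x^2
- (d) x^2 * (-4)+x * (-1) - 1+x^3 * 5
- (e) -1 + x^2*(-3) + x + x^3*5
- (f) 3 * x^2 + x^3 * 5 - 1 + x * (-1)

Adding the polynomials and combining like terms:
(2 + x^3 + x^2 - 4*x) + (4*x^3 - 4*x^2 - 3 + x*3)
= -x+5*x^3 - 1+x^2*(-3)
b) -x+5*x^3 - 1+x^2*(-3)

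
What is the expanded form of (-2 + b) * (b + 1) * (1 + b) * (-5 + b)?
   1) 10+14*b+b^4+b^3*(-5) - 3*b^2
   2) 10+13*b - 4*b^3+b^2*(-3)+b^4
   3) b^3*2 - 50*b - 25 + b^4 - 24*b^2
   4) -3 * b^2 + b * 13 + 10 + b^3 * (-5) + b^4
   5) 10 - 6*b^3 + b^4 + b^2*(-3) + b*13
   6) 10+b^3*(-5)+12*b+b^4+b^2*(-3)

Expanding (-2 + b) * (b + 1) * (1 + b) * (-5 + b):
= -3 * b^2 + b * 13 + 10 + b^3 * (-5) + b^4
4) -3 * b^2 + b * 13 + 10 + b^3 * (-5) + b^4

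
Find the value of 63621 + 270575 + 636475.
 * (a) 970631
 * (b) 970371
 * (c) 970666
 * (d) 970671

First: 63621 + 270575 = 334196
Then: 334196 + 636475 = 970671
d) 970671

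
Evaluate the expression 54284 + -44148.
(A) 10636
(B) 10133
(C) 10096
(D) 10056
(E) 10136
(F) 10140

54284 + -44148 = 10136
E) 10136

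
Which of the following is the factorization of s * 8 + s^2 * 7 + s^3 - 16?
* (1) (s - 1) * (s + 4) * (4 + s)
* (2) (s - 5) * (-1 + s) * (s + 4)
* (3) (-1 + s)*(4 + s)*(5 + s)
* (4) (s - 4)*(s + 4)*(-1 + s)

We need to factor s * 8 + s^2 * 7 + s^3 - 16.
The factored form is (s - 1) * (s + 4) * (4 + s).
1) (s - 1) * (s + 4) * (4 + s)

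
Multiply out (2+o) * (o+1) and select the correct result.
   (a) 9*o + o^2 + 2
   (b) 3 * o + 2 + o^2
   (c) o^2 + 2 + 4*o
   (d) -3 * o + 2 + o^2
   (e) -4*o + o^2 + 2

Expanding (2+o) * (o+1):
= 3 * o + 2 + o^2
b) 3 * o + 2 + o^2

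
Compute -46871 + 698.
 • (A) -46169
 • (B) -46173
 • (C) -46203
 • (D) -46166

-46871 + 698 = -46173
B) -46173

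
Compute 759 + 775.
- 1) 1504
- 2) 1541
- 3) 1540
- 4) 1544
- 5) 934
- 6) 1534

759 + 775 = 1534
6) 1534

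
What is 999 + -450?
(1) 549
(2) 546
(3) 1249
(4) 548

999 + -450 = 549
1) 549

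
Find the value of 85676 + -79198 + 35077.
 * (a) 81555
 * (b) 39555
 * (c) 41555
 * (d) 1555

First: 85676 + -79198 = 6478
Then: 6478 + 35077 = 41555
c) 41555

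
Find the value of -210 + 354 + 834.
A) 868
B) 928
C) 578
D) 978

First: -210 + 354 = 144
Then: 144 + 834 = 978
D) 978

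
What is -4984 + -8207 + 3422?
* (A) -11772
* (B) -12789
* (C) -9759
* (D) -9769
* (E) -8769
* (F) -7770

First: -4984 + -8207 = -13191
Then: -13191 + 3422 = -9769
D) -9769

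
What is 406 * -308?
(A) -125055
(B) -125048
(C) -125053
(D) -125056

406 * -308 = -125048
B) -125048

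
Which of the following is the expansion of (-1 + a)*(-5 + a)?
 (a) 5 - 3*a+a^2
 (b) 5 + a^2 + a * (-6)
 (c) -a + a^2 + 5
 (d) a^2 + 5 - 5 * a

Expanding (-1 + a)*(-5 + a):
= 5 + a^2 + a * (-6)
b) 5 + a^2 + a * (-6)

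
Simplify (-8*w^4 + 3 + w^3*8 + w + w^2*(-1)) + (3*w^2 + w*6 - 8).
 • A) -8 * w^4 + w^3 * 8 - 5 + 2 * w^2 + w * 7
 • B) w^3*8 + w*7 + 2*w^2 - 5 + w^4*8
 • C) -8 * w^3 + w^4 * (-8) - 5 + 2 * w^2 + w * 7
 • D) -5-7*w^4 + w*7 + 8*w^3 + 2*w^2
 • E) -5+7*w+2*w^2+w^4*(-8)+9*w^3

Adding the polynomials and combining like terms:
(-8*w^4 + 3 + w^3*8 + w + w^2*(-1)) + (3*w^2 + w*6 - 8)
= -8 * w^4 + w^3 * 8 - 5 + 2 * w^2 + w * 7
A) -8 * w^4 + w^3 * 8 - 5 + 2 * w^2 + w * 7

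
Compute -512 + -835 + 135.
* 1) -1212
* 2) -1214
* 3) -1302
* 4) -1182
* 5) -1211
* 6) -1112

First: -512 + -835 = -1347
Then: -1347 + 135 = -1212
1) -1212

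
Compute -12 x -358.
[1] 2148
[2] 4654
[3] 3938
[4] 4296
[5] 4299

-12 * -358 = 4296
4) 4296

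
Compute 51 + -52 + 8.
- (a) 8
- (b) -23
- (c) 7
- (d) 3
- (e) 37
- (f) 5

First: 51 + -52 = -1
Then: -1 + 8 = 7
c) 7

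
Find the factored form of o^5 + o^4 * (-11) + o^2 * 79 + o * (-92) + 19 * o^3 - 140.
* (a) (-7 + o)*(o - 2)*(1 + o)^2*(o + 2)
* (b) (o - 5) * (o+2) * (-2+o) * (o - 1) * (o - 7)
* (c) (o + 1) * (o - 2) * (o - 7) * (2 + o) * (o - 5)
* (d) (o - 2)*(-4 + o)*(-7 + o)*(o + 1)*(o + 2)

We need to factor o^5 + o^4 * (-11) + o^2 * 79 + o * (-92) + 19 * o^3 - 140.
The factored form is (o + 1) * (o - 2) * (o - 7) * (2 + o) * (o - 5).
c) (o + 1) * (o - 2) * (o - 7) * (2 + o) * (o - 5)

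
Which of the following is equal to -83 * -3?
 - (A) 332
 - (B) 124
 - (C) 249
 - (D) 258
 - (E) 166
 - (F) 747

-83 * -3 = 249
C) 249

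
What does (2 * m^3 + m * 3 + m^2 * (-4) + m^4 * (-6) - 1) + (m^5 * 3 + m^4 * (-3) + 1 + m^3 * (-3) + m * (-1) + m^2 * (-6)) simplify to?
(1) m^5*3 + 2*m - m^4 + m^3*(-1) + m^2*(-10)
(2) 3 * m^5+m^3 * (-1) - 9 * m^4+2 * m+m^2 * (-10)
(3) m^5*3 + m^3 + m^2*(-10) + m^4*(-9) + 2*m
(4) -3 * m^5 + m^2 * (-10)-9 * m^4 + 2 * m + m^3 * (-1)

Adding the polynomials and combining like terms:
(2*m^3 + m*3 + m^2*(-4) + m^4*(-6) - 1) + (m^5*3 + m^4*(-3) + 1 + m^3*(-3) + m*(-1) + m^2*(-6))
= 3 * m^5+m^3 * (-1) - 9 * m^4+2 * m+m^2 * (-10)
2) 3 * m^5+m^3 * (-1) - 9 * m^4+2 * m+m^2 * (-10)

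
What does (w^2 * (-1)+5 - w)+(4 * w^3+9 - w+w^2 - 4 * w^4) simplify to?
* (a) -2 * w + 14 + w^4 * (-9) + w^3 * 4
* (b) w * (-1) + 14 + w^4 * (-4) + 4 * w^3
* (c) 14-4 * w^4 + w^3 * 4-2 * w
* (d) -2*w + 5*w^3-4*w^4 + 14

Adding the polynomials and combining like terms:
(w^2*(-1) + 5 - w) + (4*w^3 + 9 - w + w^2 - 4*w^4)
= 14-4 * w^4 + w^3 * 4-2 * w
c) 14-4 * w^4 + w^3 * 4-2 * w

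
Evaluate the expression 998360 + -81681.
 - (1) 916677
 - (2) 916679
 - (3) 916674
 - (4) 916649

998360 + -81681 = 916679
2) 916679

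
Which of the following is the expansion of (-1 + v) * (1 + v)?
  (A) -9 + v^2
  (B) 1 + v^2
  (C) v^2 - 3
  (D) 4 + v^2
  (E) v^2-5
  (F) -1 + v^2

Expanding (-1 + v) * (1 + v):
= -1 + v^2
F) -1 + v^2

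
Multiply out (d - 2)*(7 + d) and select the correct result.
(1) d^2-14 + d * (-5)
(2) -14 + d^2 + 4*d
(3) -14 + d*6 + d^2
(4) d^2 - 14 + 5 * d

Expanding (d - 2)*(7 + d):
= d^2 - 14 + 5 * d
4) d^2 - 14 + 5 * d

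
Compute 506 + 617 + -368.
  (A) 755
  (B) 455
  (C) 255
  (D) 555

First: 506 + 617 = 1123
Then: 1123 + -368 = 755
A) 755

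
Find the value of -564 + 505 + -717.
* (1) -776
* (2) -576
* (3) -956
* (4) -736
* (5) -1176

First: -564 + 505 = -59
Then: -59 + -717 = -776
1) -776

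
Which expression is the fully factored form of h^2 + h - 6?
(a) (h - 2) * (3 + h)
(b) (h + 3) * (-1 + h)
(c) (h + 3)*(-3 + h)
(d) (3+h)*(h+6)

We need to factor h^2 + h - 6.
The factored form is (h - 2) * (3 + h).
a) (h - 2) * (3 + h)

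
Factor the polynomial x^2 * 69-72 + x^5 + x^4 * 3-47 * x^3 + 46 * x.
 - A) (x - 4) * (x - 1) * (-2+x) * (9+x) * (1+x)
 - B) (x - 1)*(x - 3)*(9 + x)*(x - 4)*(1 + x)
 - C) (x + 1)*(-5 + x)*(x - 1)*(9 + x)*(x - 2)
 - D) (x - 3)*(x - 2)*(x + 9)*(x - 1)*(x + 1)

We need to factor x^2 * 69-72 + x^5 + x^4 * 3-47 * x^3 + 46 * x.
The factored form is (x - 4) * (x - 1) * (-2+x) * (9+x) * (1+x).
A) (x - 4) * (x - 1) * (-2+x) * (9+x) * (1+x)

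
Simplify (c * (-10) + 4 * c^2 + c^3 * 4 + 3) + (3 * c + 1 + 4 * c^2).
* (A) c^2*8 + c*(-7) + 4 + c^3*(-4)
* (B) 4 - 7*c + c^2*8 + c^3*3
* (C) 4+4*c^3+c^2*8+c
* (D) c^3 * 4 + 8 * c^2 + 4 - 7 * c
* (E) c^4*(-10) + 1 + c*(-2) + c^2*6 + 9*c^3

Adding the polynomials and combining like terms:
(c*(-10) + 4*c^2 + c^3*4 + 3) + (3*c + 1 + 4*c^2)
= c^3 * 4 + 8 * c^2 + 4 - 7 * c
D) c^3 * 4 + 8 * c^2 + 4 - 7 * c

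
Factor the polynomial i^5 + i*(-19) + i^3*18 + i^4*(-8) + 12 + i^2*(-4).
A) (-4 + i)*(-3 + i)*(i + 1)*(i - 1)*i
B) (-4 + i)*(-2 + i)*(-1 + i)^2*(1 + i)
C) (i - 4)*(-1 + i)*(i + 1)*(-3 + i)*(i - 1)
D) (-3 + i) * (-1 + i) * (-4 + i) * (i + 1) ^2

We need to factor i^5 + i*(-19) + i^3*18 + i^4*(-8) + 12 + i^2*(-4).
The factored form is (i - 4)*(-1 + i)*(i + 1)*(-3 + i)*(i - 1).
C) (i - 4)*(-1 + i)*(i + 1)*(-3 + i)*(i - 1)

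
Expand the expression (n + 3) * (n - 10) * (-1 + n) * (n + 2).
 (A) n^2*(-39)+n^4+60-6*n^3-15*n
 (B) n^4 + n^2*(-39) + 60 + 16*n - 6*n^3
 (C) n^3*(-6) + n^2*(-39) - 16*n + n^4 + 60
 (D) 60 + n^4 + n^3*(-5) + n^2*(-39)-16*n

Expanding (n + 3) * (n - 10) * (-1 + n) * (n + 2):
= n^3*(-6) + n^2*(-39) - 16*n + n^4 + 60
C) n^3*(-6) + n^2*(-39) - 16*n + n^4 + 60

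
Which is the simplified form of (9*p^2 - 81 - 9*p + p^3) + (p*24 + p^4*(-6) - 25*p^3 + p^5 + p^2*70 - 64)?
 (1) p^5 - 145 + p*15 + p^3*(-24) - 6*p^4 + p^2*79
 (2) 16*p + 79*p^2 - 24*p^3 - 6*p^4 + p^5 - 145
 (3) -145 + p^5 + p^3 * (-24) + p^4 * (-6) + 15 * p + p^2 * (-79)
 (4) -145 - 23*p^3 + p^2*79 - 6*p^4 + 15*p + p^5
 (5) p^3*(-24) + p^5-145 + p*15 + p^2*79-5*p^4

Adding the polynomials and combining like terms:
(9*p^2 - 81 - 9*p + p^3) + (p*24 + p^4*(-6) - 25*p^3 + p^5 + p^2*70 - 64)
= p^5 - 145 + p*15 + p^3*(-24) - 6*p^4 + p^2*79
1) p^5 - 145 + p*15 + p^3*(-24) - 6*p^4 + p^2*79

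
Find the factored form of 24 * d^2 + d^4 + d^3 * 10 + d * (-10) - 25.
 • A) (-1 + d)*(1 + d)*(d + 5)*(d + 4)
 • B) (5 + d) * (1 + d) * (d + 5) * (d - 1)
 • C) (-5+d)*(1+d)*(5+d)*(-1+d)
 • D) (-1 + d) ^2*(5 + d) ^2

We need to factor 24 * d^2 + d^4 + d^3 * 10 + d * (-10) - 25.
The factored form is (5 + d) * (1 + d) * (d + 5) * (d - 1).
B) (5 + d) * (1 + d) * (d + 5) * (d - 1)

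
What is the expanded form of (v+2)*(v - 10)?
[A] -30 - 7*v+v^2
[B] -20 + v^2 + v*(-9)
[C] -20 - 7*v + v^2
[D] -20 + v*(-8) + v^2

Expanding (v+2)*(v - 10):
= -20 + v*(-8) + v^2
D) -20 + v*(-8) + v^2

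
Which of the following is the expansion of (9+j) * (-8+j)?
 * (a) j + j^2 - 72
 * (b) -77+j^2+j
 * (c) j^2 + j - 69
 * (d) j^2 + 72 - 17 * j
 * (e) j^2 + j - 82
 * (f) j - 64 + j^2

Expanding (9+j) * (-8+j):
= j + j^2 - 72
a) j + j^2 - 72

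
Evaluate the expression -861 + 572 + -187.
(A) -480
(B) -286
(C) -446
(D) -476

First: -861 + 572 = -289
Then: -289 + -187 = -476
D) -476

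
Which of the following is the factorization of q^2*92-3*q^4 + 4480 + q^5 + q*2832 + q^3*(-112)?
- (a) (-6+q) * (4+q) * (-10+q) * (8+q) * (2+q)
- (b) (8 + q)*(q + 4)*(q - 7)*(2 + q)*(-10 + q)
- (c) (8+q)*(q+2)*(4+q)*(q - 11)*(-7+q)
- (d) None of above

We need to factor q^2*92-3*q^4 + 4480 + q^5 + q*2832 + q^3*(-112).
The factored form is (8 + q)*(q + 4)*(q - 7)*(2 + q)*(-10 + q).
b) (8 + q)*(q + 4)*(q - 7)*(2 + q)*(-10 + q)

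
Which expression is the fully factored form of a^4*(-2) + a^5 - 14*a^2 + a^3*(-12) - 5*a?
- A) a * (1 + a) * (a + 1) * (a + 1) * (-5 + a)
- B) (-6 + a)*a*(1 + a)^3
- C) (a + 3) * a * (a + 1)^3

We need to factor a^4*(-2) + a^5 - 14*a^2 + a^3*(-12) - 5*a.
The factored form is a * (1 + a) * (a + 1) * (a + 1) * (-5 + a).
A) a * (1 + a) * (a + 1) * (a + 1) * (-5 + a)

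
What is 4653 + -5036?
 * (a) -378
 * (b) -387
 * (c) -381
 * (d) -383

4653 + -5036 = -383
d) -383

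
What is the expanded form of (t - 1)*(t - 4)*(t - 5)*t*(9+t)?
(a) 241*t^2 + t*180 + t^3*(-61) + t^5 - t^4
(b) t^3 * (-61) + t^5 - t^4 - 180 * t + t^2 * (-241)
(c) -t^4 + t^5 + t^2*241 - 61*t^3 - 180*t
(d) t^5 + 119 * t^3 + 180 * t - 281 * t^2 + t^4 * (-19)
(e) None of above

Expanding (t - 1)*(t - 4)*(t - 5)*t*(9+t):
= -t^4 + t^5 + t^2*241 - 61*t^3 - 180*t
c) -t^4 + t^5 + t^2*241 - 61*t^3 - 180*t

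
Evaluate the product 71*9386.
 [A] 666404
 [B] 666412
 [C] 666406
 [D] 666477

71 * 9386 = 666406
C) 666406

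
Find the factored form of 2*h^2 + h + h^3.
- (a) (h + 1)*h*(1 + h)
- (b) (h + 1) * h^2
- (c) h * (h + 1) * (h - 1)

We need to factor 2*h^2 + h + h^3.
The factored form is (h + 1)*h*(1 + h).
a) (h + 1)*h*(1 + h)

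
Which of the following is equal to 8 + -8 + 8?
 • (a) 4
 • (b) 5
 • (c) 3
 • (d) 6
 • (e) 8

First: 8 + -8 = 0
Then: 0 + 8 = 8
e) 8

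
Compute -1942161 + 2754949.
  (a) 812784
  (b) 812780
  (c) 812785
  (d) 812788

-1942161 + 2754949 = 812788
d) 812788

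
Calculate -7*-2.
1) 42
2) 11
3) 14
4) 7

-7 * -2 = 14
3) 14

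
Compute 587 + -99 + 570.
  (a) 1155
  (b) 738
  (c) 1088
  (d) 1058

First: 587 + -99 = 488
Then: 488 + 570 = 1058
d) 1058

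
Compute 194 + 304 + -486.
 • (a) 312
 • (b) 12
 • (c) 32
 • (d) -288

First: 194 + 304 = 498
Then: 498 + -486 = 12
b) 12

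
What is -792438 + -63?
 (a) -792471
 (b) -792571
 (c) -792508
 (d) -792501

-792438 + -63 = -792501
d) -792501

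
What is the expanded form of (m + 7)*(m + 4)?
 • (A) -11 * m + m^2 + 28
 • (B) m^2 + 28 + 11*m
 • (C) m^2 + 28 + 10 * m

Expanding (m + 7)*(m + 4):
= m^2 + 28 + 11*m
B) m^2 + 28 + 11*m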